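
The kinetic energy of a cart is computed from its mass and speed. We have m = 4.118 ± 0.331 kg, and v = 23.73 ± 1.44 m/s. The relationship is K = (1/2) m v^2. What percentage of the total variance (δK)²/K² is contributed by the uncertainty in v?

(δK/K)² = (1·δm/m)² + (2·δv/v)²
  m term: (1×0.0804)² = 0.00646
  v term: (2×0.0607)² = 0.0147
Total = 0.0212. Share from v = 0.0147/0.0212 = 0.695.

69.5%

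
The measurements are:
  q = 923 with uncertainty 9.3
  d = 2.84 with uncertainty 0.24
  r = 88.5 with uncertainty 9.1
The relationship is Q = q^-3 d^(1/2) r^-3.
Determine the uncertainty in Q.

For a monomial Q ∝ q^-3, d^(1/2), r^-3, fractional errors add in quadrature:
  (-3·δq/q)² = (-3×0.0101)² = 0.000914;  (½·δd/d)² = (0.5×0.0845)² = 0.00179;  (-3·δr/r)² = (-3×0.103)² = 0.0952
δQ/Q = √(0.0979) = 0.313
Q = 3.09e-15, so δQ = 0.313 × 3.09e-15 = 9.67e-16.

9.67e-16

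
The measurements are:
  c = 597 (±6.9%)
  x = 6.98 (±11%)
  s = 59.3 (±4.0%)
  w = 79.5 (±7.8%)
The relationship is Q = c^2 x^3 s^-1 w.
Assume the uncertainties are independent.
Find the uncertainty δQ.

5.98e+07

Products/powers → add relative errors in quadrature, weighted by exponent:
  (2·δc/c)² = (2×0.0690)² = 0.0190;  (3·δx/x)² = (3×0.110)² = 0.109;  (-1·δs/s)² = (-1×0.0400)² = 0.00160;  (1·δw/w)² = (1×0.0780)² = 0.00608
δQ/Q = √(0.136) = 0.368
Q = 1.62e+08, so δQ = 0.368 × 1.62e+08 = 5.98e+07.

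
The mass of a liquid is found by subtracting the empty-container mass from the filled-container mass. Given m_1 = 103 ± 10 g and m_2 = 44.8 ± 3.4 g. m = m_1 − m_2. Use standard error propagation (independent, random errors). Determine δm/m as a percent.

Sums and differences: (δm)² = Σ (cᵢ δxᵢ)².
  (δm_1)² = 100;  (δm_2)² = 11.6
δm = √(112) = 10.6 g
m = 58.2 g, so δm/m = 10.6/58.2 = 0.181.

18.1%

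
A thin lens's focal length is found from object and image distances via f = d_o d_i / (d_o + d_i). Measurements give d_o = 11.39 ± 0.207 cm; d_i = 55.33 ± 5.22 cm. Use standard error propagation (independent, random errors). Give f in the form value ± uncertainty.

∂f/∂d_o = (d_i/(d_o+d_i))² = 0.688;  ∂f/∂d_i = (d_o/(d_o+d_i))² = 0.0291
δf = √((∂f/∂d_o · δd_o)² + (∂f/∂d_i · δd_i)²) = √(0.0203 + 0.0231) = 0.208 cm
f = 9.446 cm.

9.446 ± 0.208 cm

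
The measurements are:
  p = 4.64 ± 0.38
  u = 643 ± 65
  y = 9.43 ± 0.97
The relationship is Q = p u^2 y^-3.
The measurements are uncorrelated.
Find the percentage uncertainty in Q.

37.8%

Each factor contributes (exponent × relative error)² to (δQ/Q)²:
  (1·δp/p)² = (1×0.0819)² = 0.00671;  (2·δu/u)² = (2×0.101)² = 0.0409;  (-3·δy/y)² = (-3×0.103)² = 0.0952
δQ/Q = √(0.143) = 0.378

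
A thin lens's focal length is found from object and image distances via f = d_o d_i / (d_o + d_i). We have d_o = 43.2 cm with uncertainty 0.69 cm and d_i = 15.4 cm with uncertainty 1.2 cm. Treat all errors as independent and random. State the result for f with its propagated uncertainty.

11.4 ± 0.654 cm

∂f/∂d_o = (d_i/(d_o+d_i))² = 0.0691;  ∂f/∂d_i = (d_o/(d_o+d_i))² = 0.543
δf = √((∂f/∂d_o · δd_o)² + (∂f/∂d_i · δd_i)²) = √(0.00227 + 0.425) = 0.654 cm
f = 11.4 cm.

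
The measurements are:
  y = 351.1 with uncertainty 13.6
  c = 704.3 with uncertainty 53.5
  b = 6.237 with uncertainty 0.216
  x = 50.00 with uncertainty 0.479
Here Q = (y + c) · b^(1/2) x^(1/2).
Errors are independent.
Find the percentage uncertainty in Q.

Let u = y + c = 1055. δu = √(δy² + δc²) = √(185 + 2860) = 55.2, so δu/u = 0.0523.
Q is then a monomial in u, b, x:
δQ/Q = √((δu/u)² + (½·δb/b)² + (½·δx/x)²) = √(0.00274 + 0.000300 + 2.29e-05) = 0.0553

5.53%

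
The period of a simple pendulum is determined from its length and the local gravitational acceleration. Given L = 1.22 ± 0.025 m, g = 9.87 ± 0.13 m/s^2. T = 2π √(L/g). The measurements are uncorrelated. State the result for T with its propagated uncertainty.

2.21 ± 0.0269 s

Each factor contributes (exponent × relative error)² to (δT/T)²:
  (½·δL/L)² = (0.5×0.0205)² = 0.000105;  (−½·δg/g)² = (-0.5×0.0132)² = 4.34e-05
δT/T = √(0.000148) = 0.0122
T = 2.21 s, so δT = 0.0122 × 2.21 = 0.0269 s.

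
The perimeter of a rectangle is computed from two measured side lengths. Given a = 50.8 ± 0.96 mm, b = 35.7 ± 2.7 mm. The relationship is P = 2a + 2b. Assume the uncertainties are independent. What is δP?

5.73 mm

For a sum/difference, combine absolute errors in quadrature:
  (2·δa)² = 3.69;  (2·δb)² = 29.2
δP = √(32.8) = 5.73 mm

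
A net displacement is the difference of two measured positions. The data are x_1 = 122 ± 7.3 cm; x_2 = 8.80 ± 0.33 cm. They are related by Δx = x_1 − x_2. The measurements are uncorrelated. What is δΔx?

Δx is a linear combination, so absolute uncertainties add in quadrature:
  (δx_1)² = 53.3;  (δx_2)² = 0.109
δΔx = √(53.4) = 7.31 cm

7.31 cm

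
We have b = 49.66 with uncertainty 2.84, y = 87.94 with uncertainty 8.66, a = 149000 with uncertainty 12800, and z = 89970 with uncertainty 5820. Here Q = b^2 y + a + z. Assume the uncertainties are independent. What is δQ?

35600

Let p = b^2·y = 216900. δp/p = √((2·δb/b)² + (1·δy/y)²) = √(0.0131 + 0.00970) = 0.151, so δp = 32700.
Q = p + a + z: δQ = √(δp² + δa² + δz²) = √(1.07e+09 + 1.64e+08 + 3.39e+07) = 35600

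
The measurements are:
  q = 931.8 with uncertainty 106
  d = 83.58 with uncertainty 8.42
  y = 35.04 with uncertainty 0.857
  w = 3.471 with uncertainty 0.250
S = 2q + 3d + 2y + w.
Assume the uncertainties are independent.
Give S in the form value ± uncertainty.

2188 ± 214

S is a linear combination, so absolute uncertainties add in quadrature:
  (2·δq)² = 44900;  (3·δd)² = 638;  (2·δy)² = 2.94;  (δw)² = 0.0625
δS = √(45600) = 214
S = 2188.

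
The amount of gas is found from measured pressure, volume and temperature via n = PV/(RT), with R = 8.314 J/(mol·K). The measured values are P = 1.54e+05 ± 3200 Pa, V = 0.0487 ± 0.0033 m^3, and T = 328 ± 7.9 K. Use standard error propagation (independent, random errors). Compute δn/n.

For a monomial n ∝ P, V, T^-1, fractional errors add in quadrature:
  (1·δP/P)² = (1×0.0208)² = 0.000432;  (1·δV/V)² = (1×0.0678)² = 0.00459;  (-1·δT/T)² = (-1×0.0241)² = 0.000580
δn/n = √(0.00560) = 0.0749

0.0749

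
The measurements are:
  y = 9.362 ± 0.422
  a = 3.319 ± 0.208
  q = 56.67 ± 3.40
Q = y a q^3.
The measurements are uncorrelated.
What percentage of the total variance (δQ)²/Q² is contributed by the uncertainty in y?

5.30%

(δQ/Q)² = (1·δy/y)² + (1·δa/a)² + (3·δq/q)²
  y term: (1×0.0451)² = 0.00203
  a term: (1×0.0627)² = 0.00393
  q term: (3×0.0600)² = 0.0324
Total = 0.0384. Share from y = 0.00203/0.0384 = 0.0530.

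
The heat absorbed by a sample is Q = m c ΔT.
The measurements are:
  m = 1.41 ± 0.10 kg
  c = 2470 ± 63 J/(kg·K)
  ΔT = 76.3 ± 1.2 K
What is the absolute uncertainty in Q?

20500 J

Since Q is a product/quotient, work with relative uncertainties:
  (1·δm/m)² = (1×0.0709)² = 0.00503;  (1·δc/c)² = (1×0.0255)² = 0.000651;  (1·δΔT/ΔT)² = (1×0.0157)² = 0.000247
δQ/Q = √(0.00593) = 0.0770
Q = 2.66e+05 J, so δQ = 0.0770 × 2.66e+05 = 20500 J.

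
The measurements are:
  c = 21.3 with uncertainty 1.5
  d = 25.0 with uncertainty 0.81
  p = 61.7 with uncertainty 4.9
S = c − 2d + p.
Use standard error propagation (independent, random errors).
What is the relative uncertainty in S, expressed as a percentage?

Absolute uncertainties add in quadrature for a linear combination:
  (δc)² = 2.25;  (2·δd)² = 2.62;  (δp)² = 24.0
δS = √(28.9) = 5.37
S = 33.0, so δS/S = 5.37/33.0 = 0.163.

16.3%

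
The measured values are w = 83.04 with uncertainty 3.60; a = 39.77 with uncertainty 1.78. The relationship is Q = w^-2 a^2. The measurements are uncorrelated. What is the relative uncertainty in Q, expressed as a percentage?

Each factor contributes (exponent × relative error)² to (δQ/Q)²:
  (-2·δw/w)² = (-2×0.0434)² = 0.00752;  (2·δa/a)² = (2×0.0448)² = 0.00801
δQ/Q = √(0.0155) = 0.125

12.5%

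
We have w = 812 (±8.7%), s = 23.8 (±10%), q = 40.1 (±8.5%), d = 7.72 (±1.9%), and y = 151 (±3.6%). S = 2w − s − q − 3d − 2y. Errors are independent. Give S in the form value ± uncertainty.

S is a linear combination, so absolute uncertainties add in quadrature:
  (2·δw)² = 20000;  (δs)² = 5.66;  (δq)² = 11.6;  (3·δd)² = 0.194;  (2·δy)² = 118
δS = √(20100) = 142
S = 1230.

1230 ± 142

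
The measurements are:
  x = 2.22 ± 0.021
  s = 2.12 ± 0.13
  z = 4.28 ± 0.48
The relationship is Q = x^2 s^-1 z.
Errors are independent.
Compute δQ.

1.29

Relative error in a monomial: (δQ/Q)² = Σ (nᵢ · δxᵢ/xᵢ)².
  (2·δx/x)² = (2×0.00946)² = 0.000358;  (-1·δs/s)² = (-1×0.0613)² = 0.00376;  (1·δz/z)² = (1×0.112)² = 0.0126
δQ/Q = √(0.0167) = 0.129
Q = 9.95, so δQ = 0.129 × 9.95 = 1.29.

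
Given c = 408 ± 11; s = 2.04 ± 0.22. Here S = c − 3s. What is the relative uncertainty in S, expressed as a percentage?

2.74%

Absolute uncertainties add in quadrature for a linear combination:
  (δc)² = 121;  (3·δs)² = 0.436
δS = √(121) = 11.0
S = 402, so δS/S = 11.0/402 = 0.0274.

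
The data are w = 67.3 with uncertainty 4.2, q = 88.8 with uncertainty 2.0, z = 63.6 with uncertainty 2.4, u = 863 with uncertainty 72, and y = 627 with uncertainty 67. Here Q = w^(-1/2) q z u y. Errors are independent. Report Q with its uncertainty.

Products/powers → add relative errors in quadrature, weighted by exponent:
  (−½·δw/w)² = (-0.5×0.0624)² = 0.000974;  (1·δq/q)² = (1×0.0225)² = 0.000507;  (1·δz/z)² = (1×0.0377)² = 0.00142;  (1·δu/u)² = (1×0.0834)² = 0.00696;  (1·δy/y)² = (1×0.107)² = 0.0114
δQ/Q = √(0.0213) = 0.146
Q = 3.73e+08, so δQ = 0.146 × 3.73e+08 = 5.43e+07.

(3.73 ± 0.543) × 10^8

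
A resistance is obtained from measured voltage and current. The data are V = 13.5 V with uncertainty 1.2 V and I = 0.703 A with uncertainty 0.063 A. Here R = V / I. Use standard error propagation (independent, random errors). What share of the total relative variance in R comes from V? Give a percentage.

(δR/R)² = (1·δV/V)² + (-1·δI/I)²
  V term: (1×0.0889)² = 0.00790
  I term: (-1×0.0896)² = 0.00803
Total = 0.0159. Share from V = 0.00790/0.0159 = 0.496.

49.6%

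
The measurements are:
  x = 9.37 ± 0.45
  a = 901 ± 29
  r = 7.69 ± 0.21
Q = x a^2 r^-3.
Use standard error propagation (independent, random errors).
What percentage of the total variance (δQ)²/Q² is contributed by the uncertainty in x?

(δQ/Q)² = (1·δx/x)² + (2·δa/a)² + (-3·δr/r)²
  x term: (1×0.0480)² = 0.00231
  a term: (2×0.0322)² = 0.00414
  r term: (-3×0.0273)² = 0.00671
Total = 0.0132. Share from x = 0.00231/0.0132 = 0.175.

17.5%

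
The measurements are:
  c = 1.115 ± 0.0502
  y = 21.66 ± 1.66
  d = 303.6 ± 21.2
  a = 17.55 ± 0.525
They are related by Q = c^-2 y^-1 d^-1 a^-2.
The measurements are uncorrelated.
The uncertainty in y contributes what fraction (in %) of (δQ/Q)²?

26.2%

(δQ/Q)² = (-2·δc/c)² + (-1·δy/y)² + (-1·δd/d)² + (-2·δa/a)²
  c term: (-2×0.0450)² = 0.00811
  y term: (-1×0.0766)² = 0.00587
  d term: (-1×0.0698)² = 0.00488
  a term: (-2×0.0299)² = 0.00358
Total = 0.0224. Share from y = 0.00587/0.0224 = 0.262.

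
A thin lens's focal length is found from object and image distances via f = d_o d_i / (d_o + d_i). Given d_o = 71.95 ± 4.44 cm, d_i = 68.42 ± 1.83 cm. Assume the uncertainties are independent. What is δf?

1.16 cm

∂f/∂d_o = (d_i/(d_o+d_i))² = 0.238;  ∂f/∂d_i = (d_o/(d_o+d_i))² = 0.263
δf = √((∂f/∂d_o · δd_o)² + (∂f/∂d_i · δd_i)²) = √(1.11 + 0.231) = 1.16 cm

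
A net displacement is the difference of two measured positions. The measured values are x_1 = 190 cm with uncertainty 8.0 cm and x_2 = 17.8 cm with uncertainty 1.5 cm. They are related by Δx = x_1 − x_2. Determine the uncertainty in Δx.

Absolute uncertainties add in quadrature for a linear combination:
  (δx_1)² = 64.0;  (δx_2)² = 2.25
δΔx = √(66.2) = 8.14 cm

8.14 cm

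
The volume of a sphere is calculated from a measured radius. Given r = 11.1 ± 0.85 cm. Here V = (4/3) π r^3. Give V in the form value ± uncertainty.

Products/powers → add relative errors in quadrature, weighted by exponent:
  (3·δr/r)² = (3×0.0766)² = 0.0528
δV/V = √(0.0528) = 0.230
V = 5730 cm^3, so δV = 0.230 × 5730 = 1320 cm^3.

5730 ± 1320 cm^3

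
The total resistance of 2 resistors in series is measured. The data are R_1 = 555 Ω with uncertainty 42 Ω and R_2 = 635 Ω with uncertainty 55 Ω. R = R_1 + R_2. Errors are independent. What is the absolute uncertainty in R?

Each term contributes (cᵢ δxᵢ)² to (δR)²:
  (δR_1)² = 1760;  (δR_2)² = 3020
δR = √(4790) = 69.2 Ω

69.2 Ω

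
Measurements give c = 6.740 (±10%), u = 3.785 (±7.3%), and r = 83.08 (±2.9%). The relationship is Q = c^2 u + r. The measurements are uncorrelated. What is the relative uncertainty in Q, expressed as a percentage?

14.4%

Let p = c^2·u = 171.9. δp/p = √((2·δc/c)² + (1·δu/u)²) = √(0.0400 + 0.00533) = 0.213, so δp = 36.6.
Q = p + r: δQ = √(δp² + δr²) = √(1340 + 5.80) = 36.7
Q = 255.0, so δQ/Q = 36.7/255.0 = 0.144.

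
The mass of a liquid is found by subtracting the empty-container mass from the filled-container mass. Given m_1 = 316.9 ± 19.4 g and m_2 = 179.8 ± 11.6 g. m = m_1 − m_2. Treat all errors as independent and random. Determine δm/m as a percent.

16.5%

For a sum/difference, combine absolute errors in quadrature:
  (δm_1)² = 376;  (δm_2)² = 135
δm = √(511) = 22.6 g
m = 137.1 g, so δm/m = 22.6/137.1 = 0.165.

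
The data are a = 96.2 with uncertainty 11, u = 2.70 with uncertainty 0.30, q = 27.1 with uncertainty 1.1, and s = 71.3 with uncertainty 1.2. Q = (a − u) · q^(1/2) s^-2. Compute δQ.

0.0119

Let w = a − u = 93.5. δw = √(δa² + δu²) = √(121 + 0.0900) = 11.0, so δw/w = 0.118.
Q is then a monomial in w, q, s:
δQ/Q = √((δw/w)² + (½·δq/q)² + (-2·δs/s)²) = √(0.0139 + 0.000412 + 0.00113) = 0.124
Q = 0.0957, so δQ = 0.124 × 0.0957 = 0.0119.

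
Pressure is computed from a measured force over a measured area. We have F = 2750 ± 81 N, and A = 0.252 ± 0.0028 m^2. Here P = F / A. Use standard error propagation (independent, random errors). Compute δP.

Since P is a product/quotient, work with relative uncertainties:
  (1·δF/F)² = (1×0.0295)² = 0.000868;  (-1·δA/A)² = (-1×0.0111)² = 0.000123
δP/P = √(0.000991) = 0.0315
P = 10900 Pa, so δP = 0.0315 × 10900 = 344 Pa.

344 Pa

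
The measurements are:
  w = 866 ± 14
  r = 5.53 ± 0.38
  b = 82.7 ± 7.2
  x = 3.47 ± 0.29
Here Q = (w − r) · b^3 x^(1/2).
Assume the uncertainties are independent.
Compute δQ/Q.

0.265

Let u = w − r = 860. δu = √(δw² + δr²) = √(196 + 0.144) = 14.0, so δu/u = 0.0163.
Q is then a monomial in u, b, x:
δQ/Q = √((δu/u)² + (3·δb/b)² + (½·δx/x)²) = √(0.000265 + 0.0682 + 0.00175) = 0.265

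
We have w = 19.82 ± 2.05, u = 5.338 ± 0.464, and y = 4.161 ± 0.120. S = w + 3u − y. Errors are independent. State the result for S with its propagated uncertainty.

Sums and differences: (δS)² = Σ (cᵢ δxᵢ)².
  (δw)² = 4.20;  (3·δu)² = 1.94;  (δy)² = 0.0144
δS = √(6.15) = 2.48
S = 31.67.

31.67 ± 2.48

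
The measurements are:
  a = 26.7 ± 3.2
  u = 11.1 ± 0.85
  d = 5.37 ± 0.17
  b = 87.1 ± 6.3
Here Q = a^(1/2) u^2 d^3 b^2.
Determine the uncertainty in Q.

1.79e+08

Products/powers → add relative errors in quadrature, weighted by exponent:
  (½·δa/a)² = (0.5×0.120)² = 0.00359;  (2·δu/u)² = (2×0.0766)² = 0.0235;  (3·δd/d)² = (3×0.0317)² = 0.00902;  (2·δb/b)² = (2×0.0723)² = 0.0209
δQ/Q = √(0.0570) = 0.239
Q = 7.48e+08, so δQ = 0.239 × 7.48e+08 = 1.79e+08.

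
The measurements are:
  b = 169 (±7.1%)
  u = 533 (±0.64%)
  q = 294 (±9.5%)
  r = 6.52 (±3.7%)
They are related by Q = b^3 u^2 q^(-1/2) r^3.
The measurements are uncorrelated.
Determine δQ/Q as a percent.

24.5%

Products/powers → add relative errors in quadrature, weighted by exponent:
  (3·δb/b)² = (3×0.0710)² = 0.0454;  (2·δu/u)² = (2×0.00640)² = 0.000164;  (−½·δq/q)² = (-0.5×0.0950)² = 0.00226;  (3·δr/r)² = (3×0.0370)² = 0.0123
δQ/Q = √(0.0601) = 0.245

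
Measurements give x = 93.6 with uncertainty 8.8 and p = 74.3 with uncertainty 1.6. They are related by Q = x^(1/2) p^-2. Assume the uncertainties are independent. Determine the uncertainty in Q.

Q is a product of powers, so relative uncertainties combine in quadrature:
  (½·δx/x)² = (0.5×0.0940)² = 0.00221;  (-2·δp/p)² = (-2×0.0215)² = 0.00185
δQ/Q = √(0.00406) = 0.0638
Q = 0.00175, so δQ = 0.0638 × 0.00175 = 0.000112.

0.000112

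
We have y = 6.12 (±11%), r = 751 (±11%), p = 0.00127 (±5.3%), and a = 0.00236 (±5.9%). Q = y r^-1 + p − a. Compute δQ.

Let w = y·r^-1 = 0.00815. δw/w = √((1·δy/y)² + (-1·δr/r)²) = √(0.0121 + 0.0121) = 0.156, so δw = 0.00127.
Q = w + p − a: δQ = √(δw² + δp² + δa²) = √(1.61e-06 + 4.53e-09 + 1.94e-08) = 0.00128

0.00128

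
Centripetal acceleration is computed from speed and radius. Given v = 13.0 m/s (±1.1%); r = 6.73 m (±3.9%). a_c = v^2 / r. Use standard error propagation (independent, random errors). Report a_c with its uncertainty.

Each factor contributes (exponent × relative error)² to (δa_c/a_c)²:
  (2·δv/v)² = (2×0.0110)² = 0.000484;  (-1·δr/r)² = (-1×0.0390)² = 0.00152
δa_c/a_c = √(0.00201) = 0.0448
a_c = 25.1 m/s^2, so δa_c = 0.0448 × 25.1 = 1.12 m/s^2.

25.1 ± 1.12 m/s^2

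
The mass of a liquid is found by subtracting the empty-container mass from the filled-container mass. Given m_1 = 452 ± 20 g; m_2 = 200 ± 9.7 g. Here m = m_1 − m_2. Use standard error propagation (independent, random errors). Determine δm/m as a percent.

8.82%

Sums and differences: (δm)² = Σ (cᵢ δxᵢ)².
  (δm_1)² = 400;  (δm_2)² = 94.1
δm = √(494) = 22.2 g
m = 252 g, so δm/m = 22.2/252 = 0.0882.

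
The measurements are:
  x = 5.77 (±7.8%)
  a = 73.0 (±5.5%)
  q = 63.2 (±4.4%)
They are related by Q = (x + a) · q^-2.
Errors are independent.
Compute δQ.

Let u = x + a = 78.8. δu = √(δx² + δa²) = √(0.203 + 16.1) = 4.04, so δu/u = 0.0513.
Q is then a monomial in u, q:
δQ/Q = √((δu/u)² + (-2·δq/q)²) = √(0.00263 + 0.00774) = 0.102
Q = 0.0197, so δQ = 0.102 × 0.0197 = 0.00201.

0.00201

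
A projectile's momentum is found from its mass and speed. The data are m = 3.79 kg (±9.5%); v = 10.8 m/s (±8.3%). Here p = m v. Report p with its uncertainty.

40.9 ± 5.16 kg·m/s

Each factor contributes (exponent × relative error)² to (δp/p)²:
  (1·δm/m)² = (1×0.0950)² = 0.00902;  (1·δv/v)² = (1×0.0830)² = 0.00689
δp/p = √(0.0159) = 0.126
p = 40.9 kg·m/s, so δp = 0.126 × 40.9 = 5.16 kg·m/s.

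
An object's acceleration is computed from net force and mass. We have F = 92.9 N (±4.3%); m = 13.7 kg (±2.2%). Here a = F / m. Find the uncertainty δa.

Relative error in a monomial: (δa/a)² = Σ (nᵢ · δxᵢ/xᵢ)².
  (1·δF/F)² = (1×0.0430)² = 0.00185;  (-1·δm/m)² = (-1×0.0220)² = 0.000484
δa/a = √(0.00233) = 0.0483
a = 6.78 m/s^2, so δa = 0.0483 × 6.78 = 0.328 m/s^2.

0.328 m/s^2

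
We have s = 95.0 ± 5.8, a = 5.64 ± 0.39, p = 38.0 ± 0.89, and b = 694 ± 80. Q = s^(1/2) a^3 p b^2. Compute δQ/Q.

For a monomial Q ∝ s^(1/2), a^3, p, b^2, fractional errors add in quadrature:
  (½·δs/s)² = (0.5×0.0611)² = 0.000932;  (3·δa/a)² = (3×0.0691)² = 0.0430;  (1·δp/p)² = (1×0.0234)² = 0.000549;  (2·δb/b)² = (2×0.115)² = 0.0532
δQ/Q = √(0.0977) = 0.313

0.313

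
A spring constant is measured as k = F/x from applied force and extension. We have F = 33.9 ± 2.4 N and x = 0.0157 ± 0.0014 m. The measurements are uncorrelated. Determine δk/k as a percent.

11.4%

For a monomial k ∝ F, x^-1, fractional errors add in quadrature:
  (1·δF/F)² = (1×0.0708)² = 0.00501;  (-1·δx/x)² = (-1×0.0892)² = 0.00795
δk/k = √(0.0130) = 0.114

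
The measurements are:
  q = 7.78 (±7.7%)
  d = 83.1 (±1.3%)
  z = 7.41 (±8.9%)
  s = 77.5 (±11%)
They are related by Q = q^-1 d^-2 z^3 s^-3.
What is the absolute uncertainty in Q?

7.03e-09

For a monomial Q ∝ q^-1, d^-2, z^3, s^-3, fractional errors add in quadrature:
  (-1·δq/q)² = (-1×0.0770)² = 0.00593;  (-2·δd/d)² = (-2×0.0130)² = 0.000676;  (3·δz/z)² = (3×0.0890)² = 0.0713;  (-3·δs/s)² = (-3×0.110)² = 0.109
δQ/Q = √(0.187) = 0.432
Q = 1.63e-08, so δQ = 0.432 × 1.63e-08 = 7.03e-09.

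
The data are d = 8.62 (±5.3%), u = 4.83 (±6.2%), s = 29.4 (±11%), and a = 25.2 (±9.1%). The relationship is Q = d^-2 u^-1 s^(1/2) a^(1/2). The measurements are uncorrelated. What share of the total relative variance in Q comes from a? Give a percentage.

(δQ/Q)² = (-2·δd/d)² + (-1·δu/u)² + (½·δs/s)² + (½·δa/a)²
  d term: (-2×0.0530)² = 0.0112
  u term: (-1×0.0620)² = 0.00384
  s term: (0.5×0.110)² = 0.00302
  a term: (0.5×0.0910)² = 0.00207
Total = 0.0202. Share from a = 0.00207/0.0202 = 0.103.

10.3%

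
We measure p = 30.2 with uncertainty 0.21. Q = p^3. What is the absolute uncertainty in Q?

Relative error in a monomial: (δQ/Q)² = Σ (nᵢ · δxᵢ/xᵢ)².
  (3·δp/p)² = (3×0.00695)² = 0.000435
δQ/Q = √(0.000435) = 0.0209
Q = 27500, so δQ = 0.0209 × 27500 = 575.

575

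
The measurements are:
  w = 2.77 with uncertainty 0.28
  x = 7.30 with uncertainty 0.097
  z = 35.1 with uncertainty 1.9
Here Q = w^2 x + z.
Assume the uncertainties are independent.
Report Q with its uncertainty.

Let p = w^2·x = 56.0. δp/p = √((2·δw/w)² + (1·δx/x)²) = √(0.0409 + 0.000177) = 0.203, so δp = 11.3.
Q = p + z: δQ = √(δp² + δz²) = √(129 + 3.61) = 11.5
Q = 91.1.

91.1 ± 11.5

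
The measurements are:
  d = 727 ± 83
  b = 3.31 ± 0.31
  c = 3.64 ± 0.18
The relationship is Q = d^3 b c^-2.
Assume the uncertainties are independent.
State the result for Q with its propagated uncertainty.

(9.60 ± 3.54) × 10^7

Relative error in a monomial: (δQ/Q)² = Σ (nᵢ · δxᵢ/xᵢ)².
  (3·δd/d)² = (3×0.114)² = 0.117;  (1·δb/b)² = (1×0.0937)² = 0.00877;  (-2·δc/c)² = (-2×0.0495)² = 0.00978
δQ/Q = √(0.136) = 0.369
Q = 9.6e+07, so δQ = 0.369 × 9.6e+07 = 3.54e+07.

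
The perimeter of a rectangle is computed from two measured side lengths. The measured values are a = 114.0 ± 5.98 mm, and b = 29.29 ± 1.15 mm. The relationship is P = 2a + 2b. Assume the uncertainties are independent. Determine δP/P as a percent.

Absolute uncertainties add in quadrature for a linear combination:
  (2·δa)² = 143;  (2·δb)² = 5.29
δP = √(148) = 12.2 mm
P = 286.6 mm, so δP/P = 12.2/286.6 = 0.0425.

4.25%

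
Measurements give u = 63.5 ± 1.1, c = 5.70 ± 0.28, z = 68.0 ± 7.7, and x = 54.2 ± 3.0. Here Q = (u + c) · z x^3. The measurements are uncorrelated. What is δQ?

Let w = u + c = 69.2. δw = √(δu² + δc²) = √(1.21 + 0.0784) = 1.14, so δw/w = 0.0164.
Q is then a monomial in w, z, x:
δQ/Q = √((δw/w)² + (1·δz/z)² + (3·δx/x)²) = √(0.000269 + 0.0128 + 0.0276) = 0.202
Q = 7.49e+08, so δQ = 0.202 × 7.49e+08 = 1.51e+08.

1.51e+08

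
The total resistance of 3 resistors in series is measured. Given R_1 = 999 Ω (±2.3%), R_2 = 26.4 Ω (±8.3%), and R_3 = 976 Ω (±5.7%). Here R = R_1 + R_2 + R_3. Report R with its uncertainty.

2000 ± 60.2 Ω

For a sum/difference, combine absolute errors in quadrature:
  (δR_1)² = 528;  (δR_2)² = 4.80;  (δR_3)² = 3090
δR = √(3630) = 60.2 Ω
R = 2000 Ω.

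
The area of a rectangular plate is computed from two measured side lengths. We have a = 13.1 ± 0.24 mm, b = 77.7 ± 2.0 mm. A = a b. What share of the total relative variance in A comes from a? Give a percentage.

(δA/A)² = (1·δa/a)² + (1·δb/b)²
  a term: (1×0.0183)² = 0.000336
  b term: (1×0.0257)² = 0.000663
Total = 0.000998. Share from a = 0.000336/0.000998 = 0.336.

33.6%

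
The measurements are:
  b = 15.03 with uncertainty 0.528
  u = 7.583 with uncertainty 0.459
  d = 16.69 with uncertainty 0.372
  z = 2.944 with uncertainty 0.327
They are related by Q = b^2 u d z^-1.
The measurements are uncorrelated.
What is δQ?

1420

Each factor contributes (exponent × relative error)² to (δQ/Q)²:
  (2·δb/b)² = (2×0.0351)² = 0.00494;  (1·δu/u)² = (1×0.0605)² = 0.00366;  (1·δd/d)² = (1×0.0223)² = 0.000497;  (-1·δz/z)² = (-1×0.111)² = 0.0123
δQ/Q = √(0.0214) = 0.146
Q = 9711, so δQ = 0.146 × 9711 = 1420.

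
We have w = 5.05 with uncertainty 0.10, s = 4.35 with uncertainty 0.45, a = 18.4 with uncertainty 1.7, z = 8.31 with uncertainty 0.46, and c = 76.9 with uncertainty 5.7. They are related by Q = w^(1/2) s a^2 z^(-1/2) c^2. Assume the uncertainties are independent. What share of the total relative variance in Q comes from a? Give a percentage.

(δQ/Q)² = (½·δw/w)² + (1·δs/s)² + (2·δa/a)² + (−½·δz/z)² + (2·δc/c)²
  w term: (0.5×0.0198)² = 9.8e-05
  s term: (1×0.103)² = 0.0107
  a term: (2×0.0924)² = 0.0341
  z term: (-0.5×0.0554)² = 0.000766
  c term: (2×0.0741)² = 0.0220
Total = 0.0677. Share from a = 0.0341/0.0677 = 0.504.

50.4%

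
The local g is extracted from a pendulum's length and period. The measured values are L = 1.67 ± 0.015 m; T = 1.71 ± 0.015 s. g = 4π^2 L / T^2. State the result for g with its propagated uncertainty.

22.5 ± 0.444 m/s^2

g is a product of powers, so relative uncertainties combine in quadrature:
  (1·δL/L)² = (1×0.00898)² = 8.07e-05;  (-2·δT/T)² = (-2×0.00877)² = 0.000308
δg/g = √(0.000388) = 0.0197
g = 22.5 m/s^2, so δg = 0.0197 × 22.5 = 0.444 m/s^2.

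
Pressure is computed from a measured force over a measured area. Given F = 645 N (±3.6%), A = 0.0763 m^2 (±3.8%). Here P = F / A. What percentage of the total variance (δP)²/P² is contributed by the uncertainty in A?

52.7%

(δP/P)² = (1·δF/F)² + (-1·δA/A)²
  F term: (1×0.0360)² = 0.00130
  A term: (-1×0.0380)² = 0.00144
Total = 0.00274. Share from A = 0.00144/0.00274 = 0.527.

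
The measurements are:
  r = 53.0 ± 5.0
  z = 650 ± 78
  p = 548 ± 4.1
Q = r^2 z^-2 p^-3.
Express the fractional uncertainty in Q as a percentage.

Products/powers → add relative errors in quadrature, weighted by exponent:
  (2·δr/r)² = (2×0.0943)² = 0.0356;  (-2·δz/z)² = (-2×0.120)² = 0.0576;  (-3·δp/p)² = (-3×0.00748)² = 0.000504
δQ/Q = √(0.0937) = 0.306

30.6%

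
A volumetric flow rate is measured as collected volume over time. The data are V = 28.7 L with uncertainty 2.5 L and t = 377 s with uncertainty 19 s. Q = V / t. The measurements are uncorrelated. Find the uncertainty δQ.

Products/powers → add relative errors in quadrature, weighted by exponent:
  (1·δV/V)² = (1×0.0871)² = 0.00759;  (-1·δt/t)² = (-1×0.0504)² = 0.00254
δQ/Q = √(0.0101) = 0.101
Q = 0.0761 L/s, so δQ = 0.101 × 0.0761 = 0.00766 L/s.

0.00766 L/s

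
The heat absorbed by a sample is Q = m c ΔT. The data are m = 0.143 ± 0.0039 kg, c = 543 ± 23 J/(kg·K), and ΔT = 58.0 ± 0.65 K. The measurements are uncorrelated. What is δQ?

Since Q is a product/quotient, work with relative uncertainties:
  (1·δm/m)² = (1×0.0273)² = 0.000744;  (1·δc/c)² = (1×0.0424)² = 0.00179;  (1·δΔT/ΔT)² = (1×0.0112)² = 0.000126
δQ/Q = √(0.00266) = 0.0516
Q = 4500 J, so δQ = 0.0516 × 4500 = 232 J.

232 J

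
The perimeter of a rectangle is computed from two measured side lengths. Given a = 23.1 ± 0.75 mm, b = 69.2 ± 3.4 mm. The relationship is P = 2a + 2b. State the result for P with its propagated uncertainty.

P is a linear combination, so absolute uncertainties add in quadrature:
  (2·δa)² = 2.25;  (2·δb)² = 46.2
δP = √(48.5) = 6.96 mm
P = 185 mm.

185 ± 6.96 mm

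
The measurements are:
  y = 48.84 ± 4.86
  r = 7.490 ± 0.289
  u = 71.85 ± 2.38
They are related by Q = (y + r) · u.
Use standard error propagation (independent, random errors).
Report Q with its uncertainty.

Let w = y + r = 56.33. δw = √(δy² + δr²) = √(23.6 + 0.0835) = 4.87, so δw/w = 0.0864.
Q is then a monomial in w, u:
δQ/Q = √((δw/w)² + (1·δu/u)²) = √(0.00747 + 0.00110) = 0.0926
Q = 4047, so δQ = 0.0926 × 4047 = 375.

4047 ± 375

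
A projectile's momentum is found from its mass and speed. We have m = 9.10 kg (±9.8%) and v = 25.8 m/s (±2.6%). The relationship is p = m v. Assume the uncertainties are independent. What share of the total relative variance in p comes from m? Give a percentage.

(δp/p)² = (1·δm/m)² + (1·δv/v)²
  m term: (1×0.0980)² = 0.00960
  v term: (1×0.0260)² = 0.000676
Total = 0.0103. Share from m = 0.00960/0.0103 = 0.934.

93.4%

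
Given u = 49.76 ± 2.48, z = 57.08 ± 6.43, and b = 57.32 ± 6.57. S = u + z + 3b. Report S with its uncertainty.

278.8 ± 20.9

Each term contributes (cᵢ δxᵢ)² to (δS)²:
  (δu)² = 6.15;  (δz)² = 41.3;  (3·δb)² = 388
δS = √(436) = 20.9
S = 278.8.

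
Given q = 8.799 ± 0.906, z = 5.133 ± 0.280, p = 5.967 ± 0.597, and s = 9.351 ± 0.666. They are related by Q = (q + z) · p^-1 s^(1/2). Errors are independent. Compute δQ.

Let u = q + z = 13.93. δu = √(δq² + δz²) = √(0.821 + 0.0784) = 0.948, so δu/u = 0.0681.
Q is then a monomial in u, p, s:
δQ/Q = √((δu/u)² + (-1·δp/p)² + (½·δs/s)²) = √(0.00463 + 0.0100 + 0.00127) = 0.126
Q = 7.140, so δQ = 0.126 × 7.140 = 0.901.

0.901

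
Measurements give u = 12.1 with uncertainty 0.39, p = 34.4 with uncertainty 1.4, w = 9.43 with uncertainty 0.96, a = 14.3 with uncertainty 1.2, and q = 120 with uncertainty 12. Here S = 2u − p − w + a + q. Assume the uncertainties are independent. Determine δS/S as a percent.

For a sum/difference, combine absolute errors in quadrature:
  (2·δu)² = 0.608;  (δp)² = 1.96;  (δw)² = 0.922;  (δa)² = 1.44;  (δq)² = 144
δS = √(149) = 12.2
S = 115, so δS/S = 12.2/115 = 0.106.

10.6%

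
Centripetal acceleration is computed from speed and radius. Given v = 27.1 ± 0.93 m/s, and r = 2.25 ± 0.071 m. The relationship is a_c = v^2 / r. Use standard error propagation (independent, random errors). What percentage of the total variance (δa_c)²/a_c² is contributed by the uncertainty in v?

(δa_c/a_c)² = (2·δv/v)² + (-1·δr/r)²
  v term: (2×0.0343)² = 0.00471
  r term: (-1×0.0316)² = 0.000996
Total = 0.00571. Share from v = 0.00471/0.00571 = 0.826.

82.6%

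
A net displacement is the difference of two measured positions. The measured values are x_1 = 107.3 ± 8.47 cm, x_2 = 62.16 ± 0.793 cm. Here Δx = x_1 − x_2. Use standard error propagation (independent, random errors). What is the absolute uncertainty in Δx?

8.51 cm

Sums and differences: (δΔx)² = Σ (cᵢ δxᵢ)².
  (δx_1)² = 71.7;  (δx_2)² = 0.629
δΔx = √(72.4) = 8.51 cm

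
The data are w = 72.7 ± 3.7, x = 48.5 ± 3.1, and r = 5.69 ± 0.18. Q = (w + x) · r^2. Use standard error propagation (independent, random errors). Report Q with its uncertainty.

3920 ± 293

Let u = w + x = 121. δu = √(δw² + δx²) = √(13.7 + 9.61) = 4.83, so δu/u = 0.0398.
Q is then a monomial in u, r:
δQ/Q = √((δu/u)² + (2·δr/r)²) = √(0.00159 + 0.00400) = 0.0748
Q = 3920, so δQ = 0.0748 × 3920 = 293.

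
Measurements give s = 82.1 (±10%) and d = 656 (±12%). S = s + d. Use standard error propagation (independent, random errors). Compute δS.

79.1

S is a linear combination, so absolute uncertainties add in quadrature:
  (δs)² = 67.4;  (δd)² = 6200
δS = √(6260) = 79.1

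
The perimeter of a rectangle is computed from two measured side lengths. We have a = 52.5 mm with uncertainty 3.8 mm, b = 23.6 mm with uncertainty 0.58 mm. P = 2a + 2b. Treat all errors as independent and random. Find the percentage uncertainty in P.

Each term contributes (cᵢ δxᵢ)² to (δP)²:
  (2·δa)² = 57.8;  (2·δb)² = 1.35
δP = √(59.1) = 7.69 mm
P = 152 mm, so δP/P = 7.69/152 = 0.0505.

5.05%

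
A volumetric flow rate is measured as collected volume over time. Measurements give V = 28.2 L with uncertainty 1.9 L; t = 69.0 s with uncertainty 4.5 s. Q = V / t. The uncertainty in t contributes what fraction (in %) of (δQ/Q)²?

48.4%

(δQ/Q)² = (1·δV/V)² + (-1·δt/t)²
  V term: (1×0.0674)² = 0.00454
  t term: (-1×0.0652)² = 0.00425
Total = 0.00879. Share from t = 0.00425/0.00879 = 0.484.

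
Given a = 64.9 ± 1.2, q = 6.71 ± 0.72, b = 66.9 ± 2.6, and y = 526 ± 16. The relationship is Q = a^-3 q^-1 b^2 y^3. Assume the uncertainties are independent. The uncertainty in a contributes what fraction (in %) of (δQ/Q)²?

10.6%

(δQ/Q)² = (-3·δa/a)² + (-1·δq/q)² + (2·δb/b)² + (3·δy/y)²
  a term: (-3×0.0185)² = 0.00308
  q term: (-1×0.107)² = 0.0115
  b term: (2×0.0389)² = 0.00604
  y term: (3×0.0304)² = 0.00833
Total = 0.0290. Share from a = 0.00308/0.0290 = 0.106.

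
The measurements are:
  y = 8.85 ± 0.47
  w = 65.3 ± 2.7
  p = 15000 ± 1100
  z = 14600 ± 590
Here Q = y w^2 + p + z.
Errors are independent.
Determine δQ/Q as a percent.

Let h = y·w^2 = 37700. δh/h = √((1·δy/y)² + (2·δw/w)²) = √(0.00282 + 0.00684) = 0.0983, so δh = 3710.
Q = h + p + z: δQ = √(δh² + δp² + δz²) = √(1.38e+07 + 1.21e+06 + 3.48e+05) = 3910
Q = 67300, so δQ/Q = 3910/67300 = 0.0581.

5.81%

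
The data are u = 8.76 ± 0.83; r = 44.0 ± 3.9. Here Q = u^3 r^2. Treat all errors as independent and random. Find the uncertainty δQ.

Relative error in a monomial: (δQ/Q)² = Σ (nᵢ · δxᵢ/xᵢ)².
  (3·δu/u)² = (3×0.0947)² = 0.0808;  (2·δr/r)² = (2×0.0886)² = 0.0314
δQ/Q = √(0.112) = 0.335
Q = 1.3e+06, so δQ = 0.335 × 1.3e+06 = 4.36e+05.

4.36e+05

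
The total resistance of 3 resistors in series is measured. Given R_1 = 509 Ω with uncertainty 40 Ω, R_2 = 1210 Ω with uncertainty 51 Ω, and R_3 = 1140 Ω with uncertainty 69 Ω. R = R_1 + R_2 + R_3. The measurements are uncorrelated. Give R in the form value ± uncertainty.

2860 ± 94.7 Ω

Absolute uncertainties add in quadrature for a linear combination:
  (δR_1)² = 1600;  (δR_2)² = 2600;  (δR_3)² = 4760
δR = √(8960) = 94.7 Ω
R = 2860 Ω.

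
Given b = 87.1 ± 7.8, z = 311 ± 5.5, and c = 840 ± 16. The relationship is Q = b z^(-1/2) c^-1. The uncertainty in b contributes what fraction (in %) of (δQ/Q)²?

94.8%

(δQ/Q)² = (1·δb/b)² + (−½·δz/z)² + (-1·δc/c)²
  b term: (1×0.0896)² = 0.00802
  z term: (-0.5×0.0177)² = 7.82e-05
  c term: (-1×0.0190)² = 0.000363
Total = 0.00846. Share from b = 0.00802/0.00846 = 0.948.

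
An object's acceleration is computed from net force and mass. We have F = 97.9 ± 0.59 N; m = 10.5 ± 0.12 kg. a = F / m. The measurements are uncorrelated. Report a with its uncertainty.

9.32 ± 0.120 m/s^2

Each factor contributes (exponent × relative error)² to (δa/a)²:
  (1·δF/F)² = (1×0.00603)² = 3.63e-05;  (-1·δm/m)² = (-1×0.0114)² = 0.000131
δa/a = √(0.000167) = 0.0129
a = 9.32 m/s^2, so δa = 0.0129 × 9.32 = 0.120 m/s^2.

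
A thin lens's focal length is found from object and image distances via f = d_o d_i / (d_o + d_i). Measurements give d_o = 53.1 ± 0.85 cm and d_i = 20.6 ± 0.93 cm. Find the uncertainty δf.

0.487 cm

∂f/∂d_o = (d_i/(d_o+d_i))² = 0.0781;  ∂f/∂d_i = (d_o/(d_o+d_i))² = 0.519
δf = √((∂f/∂d_o · δd_o)² + (∂f/∂d_i · δd_i)²) = √(0.00441 + 0.233) = 0.487 cm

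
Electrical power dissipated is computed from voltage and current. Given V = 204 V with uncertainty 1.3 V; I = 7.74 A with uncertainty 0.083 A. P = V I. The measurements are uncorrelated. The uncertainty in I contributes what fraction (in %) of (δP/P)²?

(δP/P)² = (1·δV/V)² + (1·δI/I)²
  V term: (1×0.00637)² = 4.06e-05
  I term: (1×0.0107)² = 0.000115
Total = 0.000156. Share from I = 0.000115/0.000156 = 0.739.

73.9%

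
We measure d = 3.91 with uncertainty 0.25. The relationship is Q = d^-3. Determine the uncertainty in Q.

0.00321

Q ∝ d^-3, so δQ/Q = |-3| · δd/d = 3 × 0.0639 = 0.192.
Q = 0.0167, so δQ = 0.192 × 0.0167 = 0.00321.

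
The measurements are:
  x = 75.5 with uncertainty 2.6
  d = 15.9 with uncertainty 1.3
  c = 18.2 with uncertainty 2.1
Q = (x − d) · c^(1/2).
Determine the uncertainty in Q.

19.2

Let u = x − d = 59.6. δu = √(δx² + δd²) = √(6.76 + 1.69) = 2.91, so δu/u = 0.0488.
Q is then a monomial in u, c:
δQ/Q = √((δu/u)² + (½·δc/c)²) = √(0.00238 + 0.00333) = 0.0755
Q = 254, so δQ = 0.0755 × 254 = 19.2.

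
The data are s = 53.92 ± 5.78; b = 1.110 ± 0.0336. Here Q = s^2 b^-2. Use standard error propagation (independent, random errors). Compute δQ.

Products/powers → add relative errors in quadrature, weighted by exponent:
  (2·δs/s)² = (2×0.107)² = 0.0460;  (-2·δb/b)² = (-2×0.0303)² = 0.00367
δQ/Q = √(0.0496) = 0.223
Q = 2360, so δQ = 0.223 × 2360 = 526.

526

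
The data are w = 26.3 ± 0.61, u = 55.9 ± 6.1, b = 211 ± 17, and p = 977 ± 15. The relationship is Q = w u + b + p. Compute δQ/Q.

Let h = w·u = 1470. δh/h = √((1·δw/w)² + (1·δu/u)²) = √(0.000538 + 0.0119) = 0.112, so δh = 164.
Q = h + b + p: δQ = √(δh² + δb² + δp²) = √(26900 + 289 + 225) = 166
Q = 2660, so δQ/Q = 166/2660 = 0.0623.

0.0623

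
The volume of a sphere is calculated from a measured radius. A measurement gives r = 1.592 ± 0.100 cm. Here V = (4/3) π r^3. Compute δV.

V ∝ r^3, so δV/V = |3| · δr/r = 3 × 0.0628 = 0.188.
V = 16.90 cm^3, so δV = 0.188 × 16.90 = 3.18 cm^3.

3.18 cm^3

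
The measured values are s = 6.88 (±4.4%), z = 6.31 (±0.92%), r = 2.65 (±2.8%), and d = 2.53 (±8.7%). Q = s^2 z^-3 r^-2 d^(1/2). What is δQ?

Each factor contributes (exponent × relative error)² to (δQ/Q)²:
  (2·δs/s)² = (2×0.0440)² = 0.00774;  (-3·δz/z)² = (-3×0.00920)² = 0.000762;  (-2·δr/r)² = (-2×0.0280)² = 0.00314;  (½·δd/d)² = (0.5×0.0870)² = 0.00189
δQ/Q = √(0.0135) = 0.116
Q = 0.0427, so δQ = 0.116 × 0.0427 = 0.00496.

0.00496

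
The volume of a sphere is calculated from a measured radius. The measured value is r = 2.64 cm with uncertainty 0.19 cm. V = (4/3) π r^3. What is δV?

16.6 cm^3

V ∝ r^3, so δV/V = |3| · δr/r = 3 × 0.0720 = 0.216.
V = 77.1 cm^3, so δV = 0.216 × 77.1 = 16.6 cm^3.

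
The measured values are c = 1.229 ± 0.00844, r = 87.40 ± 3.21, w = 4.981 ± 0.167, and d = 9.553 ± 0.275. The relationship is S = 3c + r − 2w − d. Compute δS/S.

Sums and differences: (δS)² = Σ (cᵢ δxᵢ)².
  (3·δc)² = 0.000641;  (δr)² = 10.3;  (2·δw)² = 0.112;  (δd)² = 0.0756
δS = √(10.5) = 3.24
S = 71.57, so δS/S = 3.24/71.57 = 0.0453.

0.0453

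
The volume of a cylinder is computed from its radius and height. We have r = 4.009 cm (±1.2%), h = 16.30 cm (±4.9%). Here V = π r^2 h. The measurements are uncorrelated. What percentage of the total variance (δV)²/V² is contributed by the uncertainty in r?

(δV/V)² = (2·δr/r)² + (1·δh/h)²
  r term: (2×0.0120)² = 0.000576
  h term: (1×0.0490)² = 0.00240
Total = 0.00298. Share from r = 0.000576/0.00298 = 0.193.

19.3%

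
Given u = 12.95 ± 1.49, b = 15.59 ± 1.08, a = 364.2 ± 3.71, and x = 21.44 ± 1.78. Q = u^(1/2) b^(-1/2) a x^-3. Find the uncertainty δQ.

For a monomial Q ∝ u^(1/2), b^(-1/2), a, x^-3, fractional errors add in quadrature:
  (½·δu/u)² = (0.5×0.115)² = 0.00331;  (−½·δb/b)² = (-0.5×0.0693)² = 0.00120;  (1·δa/a)² = (1×0.0102)² = 0.000104;  (-3·δx/x)² = (-3×0.0830)² = 0.0620
δQ/Q = √(0.0666) = 0.258
Q = 0.03368, so δQ = 0.258 × 0.03368 = 0.00869.

0.00869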